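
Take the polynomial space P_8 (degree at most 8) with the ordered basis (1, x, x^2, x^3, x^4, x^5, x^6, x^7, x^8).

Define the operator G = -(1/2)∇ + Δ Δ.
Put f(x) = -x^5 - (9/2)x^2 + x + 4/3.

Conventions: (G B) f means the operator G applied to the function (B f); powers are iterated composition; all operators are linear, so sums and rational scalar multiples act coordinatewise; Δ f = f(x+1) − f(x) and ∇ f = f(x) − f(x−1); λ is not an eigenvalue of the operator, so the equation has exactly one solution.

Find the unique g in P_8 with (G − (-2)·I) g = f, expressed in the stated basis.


g(x) = -(1/2)x^5 - (5/8)x^4 + (45/8)x^3 + (653/32)x^2 + (935/64)x - 19009/768

write g with unknown coordinates in the stated basis and equate coefficients in (G − (-2)·I) g = f
solving from the highest basis element down gives g = -(1/2)x^5 - (5/8)x^4 + (45/8)x^3 + (653/32)x^2 + (935/64)x - 19009/768
check: G g = (5/4)x^4 - (45/4)x^3 - (725/16)x^2 - (903/32)x + 6507/128
so G g − (-2)·g = -x^5 - (9/2)x^2 + x + 4/3 = f ✓


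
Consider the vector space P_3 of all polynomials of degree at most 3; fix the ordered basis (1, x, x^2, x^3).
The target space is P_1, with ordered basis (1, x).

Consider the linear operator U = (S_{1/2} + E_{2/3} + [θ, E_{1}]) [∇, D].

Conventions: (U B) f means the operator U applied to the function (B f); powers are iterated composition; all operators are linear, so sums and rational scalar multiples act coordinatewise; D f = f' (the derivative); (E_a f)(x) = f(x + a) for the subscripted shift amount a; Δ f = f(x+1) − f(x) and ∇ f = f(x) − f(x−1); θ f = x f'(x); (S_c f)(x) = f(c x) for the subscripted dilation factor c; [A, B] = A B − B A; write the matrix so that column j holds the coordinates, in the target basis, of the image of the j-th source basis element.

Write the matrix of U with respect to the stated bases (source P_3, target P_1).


the matrix is [[0, 0, 0, 0]; [0, 0, 0, 0]] (rows listed top to bottom)

image of 1: 0
image of x: 0
image of x^2: 0
image of x^3: 0
each image's coordinates form column j of the matrix


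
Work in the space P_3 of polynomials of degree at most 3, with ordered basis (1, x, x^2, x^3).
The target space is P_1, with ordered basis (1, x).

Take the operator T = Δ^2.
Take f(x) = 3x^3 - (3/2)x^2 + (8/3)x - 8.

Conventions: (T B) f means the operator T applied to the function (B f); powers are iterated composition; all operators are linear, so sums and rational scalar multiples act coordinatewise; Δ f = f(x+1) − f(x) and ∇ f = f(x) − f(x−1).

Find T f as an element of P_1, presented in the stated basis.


the image equals g(x) = 18x + 15

Δ f = 9x^2 + 6x + 25/6
Δ Δ f = 18x + 15


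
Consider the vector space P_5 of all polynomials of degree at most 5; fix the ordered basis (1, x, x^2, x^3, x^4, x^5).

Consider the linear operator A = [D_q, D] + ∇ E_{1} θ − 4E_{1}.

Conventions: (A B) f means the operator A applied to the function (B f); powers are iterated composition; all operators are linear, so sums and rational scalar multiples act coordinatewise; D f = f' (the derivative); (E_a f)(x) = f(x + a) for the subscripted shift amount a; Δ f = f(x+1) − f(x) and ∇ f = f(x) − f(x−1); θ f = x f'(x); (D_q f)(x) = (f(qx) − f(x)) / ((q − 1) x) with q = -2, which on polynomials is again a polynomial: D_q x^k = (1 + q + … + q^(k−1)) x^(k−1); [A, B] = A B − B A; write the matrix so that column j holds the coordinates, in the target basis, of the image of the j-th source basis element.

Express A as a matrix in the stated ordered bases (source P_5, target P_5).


image of 1: -4
image of x: -4x - 3
image of x^2: -4x^2 - 4x + 1
image of x^3: -4x^3 - 3x^2 - 12x - 1
image of x^4: -4x^4 + 27x^2
image of x^5: -4x^5 + 5x^4 - 59x^3 + 10x^2 + 5x + 1
each image's coordinates form column j of the matrix

the matrix is [[-4, -3, 1, -1, 0, 1]; [0, -4, -4, -12, 0, 5]; [0, 0, -4, -3, 27, 10]; [0, 0, 0, -4, 0, -59]; [0, 0, 0, 0, -4, 5]; [0, 0, 0, 0, 0, -4]] (rows listed top to bottom)


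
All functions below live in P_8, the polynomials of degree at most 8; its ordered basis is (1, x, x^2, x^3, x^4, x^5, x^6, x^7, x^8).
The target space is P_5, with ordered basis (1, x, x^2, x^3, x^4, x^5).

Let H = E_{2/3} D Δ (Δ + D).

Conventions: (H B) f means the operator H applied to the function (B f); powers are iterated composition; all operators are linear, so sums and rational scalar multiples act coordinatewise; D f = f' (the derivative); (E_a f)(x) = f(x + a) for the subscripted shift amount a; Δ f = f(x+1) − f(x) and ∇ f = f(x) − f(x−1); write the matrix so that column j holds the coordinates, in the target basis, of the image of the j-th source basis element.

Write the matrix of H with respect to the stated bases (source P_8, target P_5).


image of 1: 0
image of x: 0
image of x^2: 0
image of x^3: 12
image of x^4: 48x + 68
image of x^5: 120x^2 + 340x + 790/3
image of x^6: 240x^3 + 1020x^2 + 1580x + 7930/9
image of x^7: 420x^4 + 2380x^3 + 5530x^2 + (55510/9)x + 74312/27
image of x^8: 672x^5 + 4760x^4 + (44240/3)x^3 + (222040/9)x^2 + (594496/27)x + 671944/81
each image's coordinates form column j of the matrix

the matrix is [[0, 0, 0, 12, 68, 790/3, 7930/9, 74312/27, 671944/81]; [0, 0, 0, 0, 48, 340, 1580, 55510/9, 594496/27]; [0, 0, 0, 0, 0, 120, 1020, 5530, 222040/9]; [0, 0, 0, 0, 0, 0, 240, 2380, 44240/3]; [0, 0, 0, 0, 0, 0, 0, 420, 4760]; [0, 0, 0, 0, 0, 0, 0, 0, 672]] (rows listed top to bottom)


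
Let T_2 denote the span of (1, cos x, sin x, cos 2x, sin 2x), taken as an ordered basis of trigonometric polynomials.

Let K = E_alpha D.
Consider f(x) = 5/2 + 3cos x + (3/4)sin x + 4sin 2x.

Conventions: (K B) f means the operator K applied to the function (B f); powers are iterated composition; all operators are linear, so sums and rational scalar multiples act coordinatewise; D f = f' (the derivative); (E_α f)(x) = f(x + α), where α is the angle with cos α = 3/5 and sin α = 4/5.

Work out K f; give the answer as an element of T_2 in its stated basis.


g(x) = -(39/20)cos x - (12/5)sin x - (56/25)cos 2x - (192/25)sin 2x

D f = (3/4)cos x - 3sin x + 8cos 2x
E_alpha D f = -(39/20)cos x - (12/5)sin x - (56/25)cos 2x - (192/25)sin 2x


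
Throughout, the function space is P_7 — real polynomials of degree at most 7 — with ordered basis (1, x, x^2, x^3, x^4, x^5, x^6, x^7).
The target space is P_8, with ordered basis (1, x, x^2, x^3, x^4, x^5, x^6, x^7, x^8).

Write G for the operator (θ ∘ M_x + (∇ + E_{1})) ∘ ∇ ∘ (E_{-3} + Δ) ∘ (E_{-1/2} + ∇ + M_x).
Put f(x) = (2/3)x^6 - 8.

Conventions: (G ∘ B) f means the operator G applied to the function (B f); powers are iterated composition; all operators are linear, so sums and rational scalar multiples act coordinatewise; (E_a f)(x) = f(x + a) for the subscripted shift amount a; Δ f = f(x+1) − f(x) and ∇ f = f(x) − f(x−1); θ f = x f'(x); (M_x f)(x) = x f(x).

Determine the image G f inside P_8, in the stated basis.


E_{-1/2} f = (2/3)x^6 - 2x^5 + (5/2)x^4 - (5/3)x^3 + (5/8)x^2 - (1/8)x - 767/96
∇ f = 4x^5 - 10x^4 + (40/3)x^3 - 10x^2 + 4x - 2/3
M_x f = (2/3)x^7 - 8x
(E_{-1/2} + ∇ + M_x) f = (2/3)x^7 + (2/3)x^6 + 2x^5 - (15/2)x^4 + (35/3)x^3 - (75/8)x^2 - (33/8)x - 277/32
E_{-3} (E_{-1/2} + ∇ + M_x) f = (2/3)x^7 - (40/3)x^6 + 116x^5 - (1155/2)x^4 + (5435/3)x^3 - (29211/8)x^2 + (35337/8)x - 78757/32
Δ (E_{-1/2} + ∇ + M_x) f = (14/3)x^6 + 18x^5 + (130/3)x^4 + (80/3)x^3 + 34x^2 + (59/12)x - 6
(E_{-3} + Δ) (E_{-1/2} + ∇ + M_x) f = (2/3)x^7 - (26/3)x^6 + 134x^5 - (3205/6)x^4 + (5515/3)x^3 - (28939/8)x^2 + (106129/24)x - 78949/32
∇ (E_{-3} + Δ) (E_{-1/2} + ∇ + M_x) f = (14/3)x^6 - 66x^5 + (2470/3)x^4 - (11020/3)x^3 + 10204x^2 - (187357/12)x + 42221/4
M_x (∇ ∘ (E_{-3} + Δ)) (E_{-1/2} + ∇ + M_x) f = (14/3)x^7 - 66x^6 + (2470/3)x^5 - (11020/3)x^4 + 10204x^3 - (187357/12)x^2 + (42221/4)x
θ M_x (∇ ∘ (E_{-3} + Δ)) (E_{-1/2} + ∇ + M_x) f = (98/3)x^7 - 396x^6 + (12350/3)x^5 - (44080/3)x^4 + 30612x^3 - (187357/6)x^2 + (42221/4)x
∇ (∇ ∘ (E_{-3} + Δ)) (E_{-1/2} + ∇ + M_x) f = 28x^5 - 400x^4 + (12140/3)x^3 - 16690x^2 + (105238/3)x - 364613/12
E_{1} (∇ ∘ (E_{-3} + Δ)) (E_{-1/2} + ∇ + M_x) f = (14/3)x^6 - 38x^5 + (1690/3)x^4 - (2840/3)x^3 + 3534x^2 - (12935/4)x + 13409/6
(∇ + E_{1}) (∇ ∘ (E_{-3} + Δ)) (E_{-1/2} + ∇ + M_x) f = (14/3)x^6 - 10x^5 + (490/3)x^4 + 3100x^3 - 13156x^2 + (382147/12)x - 337795/12
(θ ∘ M_x + (∇ + E_{1})) (∇ ∘ (E_{-3} + Δ)) (E_{-1/2} + ∇ + M_x) f = (98/3)x^7 - (1174/3)x^6 + (12320/3)x^5 - 14530x^4 + 33712x^3 - (266293/6)x^2 + (254405/6)x - 337795/12

the result is g(x) = (98/3)x^7 - (1174/3)x^6 + (12320/3)x^5 - 14530x^4 + 33712x^3 - (266293/6)x^2 + (254405/6)x - 337795/12


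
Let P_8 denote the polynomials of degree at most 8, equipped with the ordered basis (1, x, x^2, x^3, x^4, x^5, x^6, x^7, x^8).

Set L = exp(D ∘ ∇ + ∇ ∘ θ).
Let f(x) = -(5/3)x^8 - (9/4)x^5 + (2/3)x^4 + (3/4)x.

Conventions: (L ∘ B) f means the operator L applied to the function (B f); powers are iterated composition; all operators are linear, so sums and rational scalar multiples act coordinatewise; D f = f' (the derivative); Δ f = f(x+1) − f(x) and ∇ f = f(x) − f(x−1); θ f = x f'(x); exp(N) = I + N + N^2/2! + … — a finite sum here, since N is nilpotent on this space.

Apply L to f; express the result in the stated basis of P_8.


order-1 term: -(320/3)x^7 + 280x^6 - (1400/3)x^5 + (4925/12)x^4 - (1211/6)x^3 + (121/3)x^2 + (7/12)x + 3/4
order-2 term: -(7840/3)x^6 + 10640x^5 - 21700x^4 + (72850/3)x^3 - (173729/12)x^2 + (14337/4)x + 7/24
order-3 term: -31360x^5 + (422800/3)x^4 - 274400x^3 + (770150/3)x^2 - (859319/9)x + 4779/4
order-4 term: -196000x^4 + (2396800/3)x^3 - 1197000x^2 + 642650x - 859319/36
order-5 term: -627200x^3 + 1908480x^2 - 1593760x + 128530
order-6 term: -940800x^2 + 1585920x - 796880/3
order-7 term: -537600x + 226560
order-8 term: -67200
the series for exp(D ∘ ∇ + ∇ ∘ θ) f terminates at order 8
exp(D ∘ ∇ + ∇ ∘ θ) f = -(5/3)x^8 - (320/3)x^7 - (7000/3)x^6 - (254267/12)x^5 - (916267/12)x^4 - (471511/6)x^3 + (155515/12)x^2 + (191365/36)x - 29581/72

the image equals g(x) = -(5/3)x^8 - (320/3)x^7 - (7000/3)x^6 - (254267/12)x^5 - (916267/12)x^4 - (471511/6)x^3 + (155515/12)x^2 + (191365/36)x - 29581/72


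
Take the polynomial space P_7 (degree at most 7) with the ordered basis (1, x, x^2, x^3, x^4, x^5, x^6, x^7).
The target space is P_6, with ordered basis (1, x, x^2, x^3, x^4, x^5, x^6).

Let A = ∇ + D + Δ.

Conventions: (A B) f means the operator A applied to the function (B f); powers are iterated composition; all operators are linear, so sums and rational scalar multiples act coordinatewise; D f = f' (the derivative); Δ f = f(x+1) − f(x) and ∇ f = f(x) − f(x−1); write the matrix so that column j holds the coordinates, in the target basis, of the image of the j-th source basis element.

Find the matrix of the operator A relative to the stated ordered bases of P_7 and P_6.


the matrix is [[0, 3, 0, 2, 0, 2, 0, 2]; [0, 0, 6, 0, 8, 0, 12, 0]; [0, 0, 0, 9, 0, 20, 0, 42]; [0, 0, 0, 0, 12, 0, 40, 0]; [0, 0, 0, 0, 0, 15, 0, 70]; [0, 0, 0, 0, 0, 0, 18, 0]; [0, 0, 0, 0, 0, 0, 0, 21]] (rows listed top to bottom)

image of 1: 0
image of x: 3
image of x^2: 6x
image of x^3: 9x^2 + 2
image of x^4: 12x^3 + 8x
image of x^5: 15x^4 + 20x^2 + 2
image of x^6: 18x^5 + 40x^3 + 12x
image of x^7: 21x^6 + 70x^4 + 42x^2 + 2
each image's coordinates form column j of the matrix


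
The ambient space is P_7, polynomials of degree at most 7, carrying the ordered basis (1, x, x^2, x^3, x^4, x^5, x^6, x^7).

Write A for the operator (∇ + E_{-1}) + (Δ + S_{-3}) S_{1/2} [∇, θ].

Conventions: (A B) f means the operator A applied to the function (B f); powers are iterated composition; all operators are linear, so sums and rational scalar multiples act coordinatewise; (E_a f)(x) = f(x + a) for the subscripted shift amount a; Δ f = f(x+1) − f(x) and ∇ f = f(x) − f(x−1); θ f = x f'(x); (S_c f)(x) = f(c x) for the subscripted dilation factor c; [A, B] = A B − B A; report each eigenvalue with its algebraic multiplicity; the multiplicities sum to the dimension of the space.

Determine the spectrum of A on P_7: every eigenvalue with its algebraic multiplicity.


image of 1: 1
image of x: x + 1
image of x^2: x^2 - 3x - 1
image of x^3: x^3 + (27/4)x^2 + (21/2)x + 3/4
image of x^4: x^4 - (27/2)x^3 - (51/2)x^2 - (45/2)x - 1/2
image of x^5: x^5 + (405/16)x^4 + (275/4)x^3 + (495/8)x^2 + (155/4)x + 5/16
image of x^6: x^6 - (729/16)x^5 - (2415/16)x^4 - (1665/8)x^3 - (975/8)x^2 - (945/16)x - 3/16
image of x^7: x^7 + (5103/64)x^6 + (10227/32)x^5 + (33705/64)x^4 + (7805/16)x^3 + (13545/64)x^2 + (2667/32)x + 7/64
the matrix is upper triangular; its diagonal is (1, 1, 1, 1, 1, 1, 1, 1)
for a triangular matrix the eigenvalues are the diagonal entries, with algebraic multiplicity their repetition count

λ = 1 (multiplicity 8)


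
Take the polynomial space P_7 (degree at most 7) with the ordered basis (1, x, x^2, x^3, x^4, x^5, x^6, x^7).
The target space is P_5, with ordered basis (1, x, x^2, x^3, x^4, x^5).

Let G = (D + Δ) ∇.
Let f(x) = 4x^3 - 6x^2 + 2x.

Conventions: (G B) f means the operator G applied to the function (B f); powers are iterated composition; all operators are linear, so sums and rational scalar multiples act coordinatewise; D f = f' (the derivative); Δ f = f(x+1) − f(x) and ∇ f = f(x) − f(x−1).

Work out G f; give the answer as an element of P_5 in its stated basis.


the image equals g(x) = 48x - 36

∇ f = 12x^2 - 24x + 12
D ∇ f = 24x - 24
Δ ∇ f = 24x - 12
(D + Δ) ∇ f = 48x - 36


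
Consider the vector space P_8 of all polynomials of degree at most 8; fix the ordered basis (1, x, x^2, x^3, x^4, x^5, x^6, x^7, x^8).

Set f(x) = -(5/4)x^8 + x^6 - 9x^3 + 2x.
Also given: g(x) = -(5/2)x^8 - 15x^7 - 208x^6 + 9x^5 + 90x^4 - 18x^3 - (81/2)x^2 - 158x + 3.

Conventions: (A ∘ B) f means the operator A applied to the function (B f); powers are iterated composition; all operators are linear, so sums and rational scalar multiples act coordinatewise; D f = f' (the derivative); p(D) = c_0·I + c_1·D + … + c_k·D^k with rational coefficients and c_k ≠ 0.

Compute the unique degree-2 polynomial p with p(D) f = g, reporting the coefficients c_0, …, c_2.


p(D) = 2·I + (3/2)·D + 3·D^2, i.e. c_0 = 2, c_1 = 3/2, c_2 = 3

D^0 f = -(5/4)x^8 + x^6 - 9x^3 + 2x
D^1 f = -10x^7 + 6x^5 - 27x^2 + 2
D^2 f = -70x^6 + 30x^4 - 54x
matching coefficients of g against c_0 f + c_1 Df + … from the top degree down determines the c_i
solution: c_0 = 2, c_1 = 3/2, c_2 = 3


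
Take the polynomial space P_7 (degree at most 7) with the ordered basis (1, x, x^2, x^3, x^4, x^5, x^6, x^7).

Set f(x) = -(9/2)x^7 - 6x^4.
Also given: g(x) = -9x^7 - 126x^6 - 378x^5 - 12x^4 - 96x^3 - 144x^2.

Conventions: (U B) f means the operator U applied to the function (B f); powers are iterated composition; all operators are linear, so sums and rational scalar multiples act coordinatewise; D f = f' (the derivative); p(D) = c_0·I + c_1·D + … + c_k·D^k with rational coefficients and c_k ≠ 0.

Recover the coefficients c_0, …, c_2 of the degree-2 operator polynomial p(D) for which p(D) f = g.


D^0 f = -(9/2)x^7 - 6x^4
D^1 f = -(63/2)x^6 - 24x^3
D^2 f = -189x^5 - 72x^2
matching coefficients of g against c_0 f + c_1 Df + … from the top degree down determines the c_i
solution: c_0 = 2, c_1 = 4, c_2 = 2

c_0 = 2, c_1 = 4, c_2 = 2


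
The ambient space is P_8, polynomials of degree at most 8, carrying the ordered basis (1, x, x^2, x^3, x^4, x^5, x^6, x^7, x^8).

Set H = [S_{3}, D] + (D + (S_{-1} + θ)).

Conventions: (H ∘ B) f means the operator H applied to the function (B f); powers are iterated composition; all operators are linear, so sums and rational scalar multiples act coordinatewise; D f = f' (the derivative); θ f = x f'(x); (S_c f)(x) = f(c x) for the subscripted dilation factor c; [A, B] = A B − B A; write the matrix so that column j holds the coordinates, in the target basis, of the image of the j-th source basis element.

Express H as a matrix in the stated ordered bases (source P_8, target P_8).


image of 1: 1
image of x: -1
image of x^2: 3x^2 - 10x
image of x^3: 2x^3 - 51x^2
image of x^4: 5x^4 - 212x^3
image of x^5: 4x^5 - 805x^4
image of x^6: 7x^6 - 2910x^5
image of x^7: 6x^7 - 10199x^6
image of x^8: 9x^8 - 34984x^7
each image's coordinates form column j of the matrix

the matrix is [[1, -1, 0, 0, 0, 0, 0, 0, 0]; [0, 0, -10, 0, 0, 0, 0, 0, 0]; [0, 0, 3, -51, 0, 0, 0, 0, 0]; [0, 0, 0, 2, -212, 0, 0, 0, 0]; [0, 0, 0, 0, 5, -805, 0, 0, 0]; [0, 0, 0, 0, 0, 4, -2910, 0, 0]; [0, 0, 0, 0, 0, 0, 7, -10199, 0]; [0, 0, 0, 0, 0, 0, 0, 6, -34984]; [0, 0, 0, 0, 0, 0, 0, 0, 9]] (rows listed top to bottom)


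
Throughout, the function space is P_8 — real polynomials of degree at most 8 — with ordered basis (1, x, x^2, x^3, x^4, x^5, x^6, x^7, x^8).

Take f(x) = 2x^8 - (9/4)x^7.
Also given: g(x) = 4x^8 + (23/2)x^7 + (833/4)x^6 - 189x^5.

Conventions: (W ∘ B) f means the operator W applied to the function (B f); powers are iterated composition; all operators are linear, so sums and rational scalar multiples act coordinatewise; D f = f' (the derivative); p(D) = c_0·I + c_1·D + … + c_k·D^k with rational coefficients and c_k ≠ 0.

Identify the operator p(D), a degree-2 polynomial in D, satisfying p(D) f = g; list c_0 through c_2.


D^0 f = 2x^8 - (9/4)x^7
D^1 f = 16x^7 - (63/4)x^6
D^2 f = 112x^6 - (189/2)x^5
matching coefficients of g against c_0 f + c_1 Df + … from the top degree down determines the c_i
solution: c_0 = 2, c_1 = 1, c_2 = 2

p(D) = 2·I + D + 2·D^2, i.e. c_0 = 2, c_1 = 1, c_2 = 2


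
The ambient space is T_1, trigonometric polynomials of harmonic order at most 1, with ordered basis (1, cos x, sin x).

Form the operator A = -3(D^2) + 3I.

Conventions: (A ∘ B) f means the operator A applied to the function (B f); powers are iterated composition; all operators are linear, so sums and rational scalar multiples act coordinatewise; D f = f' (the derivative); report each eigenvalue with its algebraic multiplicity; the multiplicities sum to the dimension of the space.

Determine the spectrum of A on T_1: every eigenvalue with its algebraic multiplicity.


image of 1: 3
image of cos x: 6cos x
image of sin x: 6sin x
the matrix is diagonal; its diagonal is (3, 6, 6)
for a triangular matrix the eigenvalues are the diagonal entries, with algebraic multiplicity their repetition count

λ = 3 (multiplicity 1), λ = 6 (multiplicity 2)


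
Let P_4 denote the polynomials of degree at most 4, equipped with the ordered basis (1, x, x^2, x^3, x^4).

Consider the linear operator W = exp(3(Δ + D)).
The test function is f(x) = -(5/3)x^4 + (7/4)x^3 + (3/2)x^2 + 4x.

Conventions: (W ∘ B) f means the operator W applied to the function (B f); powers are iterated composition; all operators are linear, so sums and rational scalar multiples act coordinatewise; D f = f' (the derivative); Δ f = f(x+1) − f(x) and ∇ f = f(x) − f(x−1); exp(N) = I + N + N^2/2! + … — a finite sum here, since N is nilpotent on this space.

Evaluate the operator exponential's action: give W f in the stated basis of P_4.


the result is g(x) = -(5/3)x^4 - (153/4)x^3 - 357x^2 - (6373/4)x - 11399/4

order-1 term: -40x^3 + (3/2)x^2 + (55/4)x + 115/4
order-2 term: -360x^2 - 171x - 33/2
order-3 term: -1440x - 702
order-4 term: -2160
the series for exp(3(Δ + D)) f terminates at order 4
exp(3(Δ + D)) f = -(5/3)x^4 - (153/4)x^3 - 357x^2 - (6373/4)x - 11399/4


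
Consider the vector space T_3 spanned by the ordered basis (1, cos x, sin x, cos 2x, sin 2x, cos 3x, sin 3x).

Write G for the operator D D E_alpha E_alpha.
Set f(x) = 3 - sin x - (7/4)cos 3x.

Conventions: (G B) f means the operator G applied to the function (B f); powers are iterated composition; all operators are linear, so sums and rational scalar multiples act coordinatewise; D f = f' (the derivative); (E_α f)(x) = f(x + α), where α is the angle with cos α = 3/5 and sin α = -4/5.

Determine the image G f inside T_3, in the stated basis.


E_alpha f = 3 + (4/5)cos x - (3/5)sin x + (819/500)cos 3x - (77/125)sin 3x
E_alpha E_alpha f = 3 + (24/25)cos x + (7/25)sin x - (82271/62500)cos 3x + (18018/15625)sin 3x
D E_alpha E_alpha f = (7/25)cos x - (24/25)sin x + (54054/15625)cos 3x + (246813/62500)sin 3x
D D E_alpha E_alpha f = -(24/25)cos x - (7/25)sin x + (740439/62500)cos 3x - (162162/15625)sin 3x

the image equals g(x) = -(24/25)cos x - (7/25)sin x + (740439/62500)cos 3x - (162162/15625)sin 3x


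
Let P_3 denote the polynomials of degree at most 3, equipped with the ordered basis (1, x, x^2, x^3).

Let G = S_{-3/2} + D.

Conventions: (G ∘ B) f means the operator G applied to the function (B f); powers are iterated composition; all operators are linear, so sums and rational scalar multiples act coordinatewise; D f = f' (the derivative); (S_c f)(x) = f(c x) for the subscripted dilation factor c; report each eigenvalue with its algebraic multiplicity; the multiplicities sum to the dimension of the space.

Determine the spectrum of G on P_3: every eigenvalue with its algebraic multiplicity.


λ = -27/8 (multiplicity 1), λ = -3/2 (multiplicity 1), λ = 1 (multiplicity 1), λ = 9/4 (multiplicity 1)

image of 1: 1
image of x: -(3/2)x + 1
image of x^2: (9/4)x^2 + 2x
image of x^3: -(27/8)x^3 + 3x^2
the matrix is upper triangular; its diagonal is (1, -3/2, 9/4, -27/8)
for a triangular matrix the eigenvalues are the diagonal entries, with algebraic multiplicity their repetition count


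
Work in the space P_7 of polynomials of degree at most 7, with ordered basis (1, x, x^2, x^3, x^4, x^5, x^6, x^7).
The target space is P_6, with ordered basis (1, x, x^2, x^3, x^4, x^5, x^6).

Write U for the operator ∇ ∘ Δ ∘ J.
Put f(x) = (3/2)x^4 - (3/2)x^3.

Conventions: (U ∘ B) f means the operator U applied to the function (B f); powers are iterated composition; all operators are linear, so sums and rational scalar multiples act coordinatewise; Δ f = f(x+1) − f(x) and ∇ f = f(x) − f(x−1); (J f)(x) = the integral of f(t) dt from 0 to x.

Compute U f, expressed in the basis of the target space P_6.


J f = (3/10)x^5 - (3/8)x^4
Δ J f = (3/2)x^4 + (3/2)x^3 + (3/4)x^2 - 3/40
∇ (Δ ∘ J) f = 6x^3 - (9/2)x^2 + 3x - 3/4

g(x) = 6x^3 - (9/2)x^2 + 3x - 3/4


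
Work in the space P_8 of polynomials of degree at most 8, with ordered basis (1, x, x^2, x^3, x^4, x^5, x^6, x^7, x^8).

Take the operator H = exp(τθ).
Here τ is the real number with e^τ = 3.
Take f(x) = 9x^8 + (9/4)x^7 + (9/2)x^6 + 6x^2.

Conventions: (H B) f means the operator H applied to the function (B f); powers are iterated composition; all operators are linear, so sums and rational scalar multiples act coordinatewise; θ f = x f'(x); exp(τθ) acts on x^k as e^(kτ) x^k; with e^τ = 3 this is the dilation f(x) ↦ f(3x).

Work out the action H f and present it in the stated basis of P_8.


exp(τθ) x^k = e^(kτ) x^k; with e^τ = 3 this sends x^k to 3^k x^k
x^2 ↦ 9 x^2
x^6 ↦ 729 x^6
x^7 ↦ 2187 x^7
x^8 ↦ 6561 x^8
applying this coordinatewise to f: exp(τθ) f = 59049x^8 + (19683/4)x^7 + (6561/2)x^6 + 54x^2

the result is g(x) = 59049x^8 + (19683/4)x^7 + (6561/2)x^6 + 54x^2


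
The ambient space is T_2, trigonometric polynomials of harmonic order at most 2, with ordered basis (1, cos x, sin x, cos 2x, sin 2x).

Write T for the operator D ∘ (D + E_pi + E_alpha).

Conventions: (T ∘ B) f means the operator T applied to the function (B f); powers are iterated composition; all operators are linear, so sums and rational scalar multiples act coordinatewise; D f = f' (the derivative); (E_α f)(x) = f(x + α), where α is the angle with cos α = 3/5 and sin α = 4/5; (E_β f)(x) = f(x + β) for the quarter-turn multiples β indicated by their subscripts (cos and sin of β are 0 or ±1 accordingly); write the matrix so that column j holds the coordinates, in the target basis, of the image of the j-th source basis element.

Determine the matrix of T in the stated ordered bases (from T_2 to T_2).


the matrix is [[0, 0, 0, 0, 0]; [0, -9/5, -2/5, 0, 0]; [0, 2/5, -9/5, 0, 0]; [0, 0, 0, -148/25, 36/25]; [0, 0, 0, -36/25, -148/25]] (rows listed top to bottom)

image of 1: 0
image of cos x: -(9/5)cos x + (2/5)sin x
image of sin x: -(2/5)cos x - (9/5)sin x
image of cos 2x: -(148/25)cos 2x - (36/25)sin 2x
image of sin 2x: (36/25)cos 2x - (148/25)sin 2x
each image's coordinates form column j of the matrix


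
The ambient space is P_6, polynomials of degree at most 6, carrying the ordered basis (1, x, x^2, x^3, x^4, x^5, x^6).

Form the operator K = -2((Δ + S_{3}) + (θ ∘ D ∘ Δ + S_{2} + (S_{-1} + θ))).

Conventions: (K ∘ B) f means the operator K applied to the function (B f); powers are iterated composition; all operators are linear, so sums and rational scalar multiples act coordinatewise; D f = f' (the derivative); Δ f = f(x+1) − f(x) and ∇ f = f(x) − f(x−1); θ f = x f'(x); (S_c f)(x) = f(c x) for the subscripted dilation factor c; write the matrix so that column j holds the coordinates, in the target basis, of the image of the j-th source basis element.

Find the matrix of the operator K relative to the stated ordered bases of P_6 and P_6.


the matrix is [[-6, -2, -2, -2, -2, -2, -2]; [0, -10, -4, -18, -32, -50, -72]; [0, 0, -32, -6, -60, -140, -270]; [0, 0, 0, -74, -8, -140, -400]; [0, 0, 0, 0, -204, -10, -270]; [0, 0, 0, 0, 0, -558, -12]; [0, 0, 0, 0, 0, 0, -1600]] (rows listed top to bottom)

image of 1: -6
image of x: -10x - 2
image of x^2: -32x^2 - 4x - 2
image of x^3: -74x^3 - 6x^2 - 18x - 2
image of x^4: -204x^4 - 8x^3 - 60x^2 - 32x - 2
image of x^5: -558x^5 - 10x^4 - 140x^3 - 140x^2 - 50x - 2
image of x^6: -1600x^6 - 12x^5 - 270x^4 - 400x^3 - 270x^2 - 72x - 2
each image's coordinates form column j of the matrix


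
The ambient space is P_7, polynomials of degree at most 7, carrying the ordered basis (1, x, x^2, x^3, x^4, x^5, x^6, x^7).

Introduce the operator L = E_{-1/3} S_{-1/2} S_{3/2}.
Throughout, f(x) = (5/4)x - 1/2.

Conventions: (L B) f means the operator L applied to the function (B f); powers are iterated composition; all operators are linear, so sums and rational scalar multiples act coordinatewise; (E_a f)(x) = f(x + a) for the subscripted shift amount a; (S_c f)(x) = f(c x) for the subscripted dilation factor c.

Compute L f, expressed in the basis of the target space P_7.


S_{3/2} f = (15/8)x - 1/2
S_{-1/2} S_{3/2} f = -(15/16)x - 1/2
E_{-1/3} S_{-1/2} S_{3/2} f = -(15/16)x - 3/16

g(x) = -(15/16)x - 3/16


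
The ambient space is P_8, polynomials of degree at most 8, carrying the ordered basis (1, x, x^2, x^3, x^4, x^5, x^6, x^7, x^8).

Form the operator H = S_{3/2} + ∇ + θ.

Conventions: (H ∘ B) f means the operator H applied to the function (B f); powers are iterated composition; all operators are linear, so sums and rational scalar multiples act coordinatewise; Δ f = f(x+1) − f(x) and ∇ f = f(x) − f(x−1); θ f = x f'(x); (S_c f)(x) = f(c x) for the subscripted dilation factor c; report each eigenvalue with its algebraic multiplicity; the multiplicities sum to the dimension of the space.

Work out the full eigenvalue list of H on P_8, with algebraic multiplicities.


λ = 1 (multiplicity 1), λ = 5/2 (multiplicity 1), λ = 17/4 (multiplicity 1), λ = 51/8 (multiplicity 1), λ = 145/16 (multiplicity 1), λ = 403/32 (multiplicity 1), λ = 1113/64 (multiplicity 1), λ = 3083/128 (multiplicity 1), λ = 8609/256 (multiplicity 1)

image of 1: 1
image of x: (5/2)x + 1
image of x^2: (17/4)x^2 + 2x - 1
image of x^3: (51/8)x^3 + 3x^2 - 3x + 1
image of x^4: (145/16)x^4 + 4x^3 - 6x^2 + 4x - 1
image of x^5: (403/32)x^5 + 5x^4 - 10x^3 + 10x^2 - 5x + 1
image of x^6: (1113/64)x^6 + 6x^5 - 15x^4 + 20x^3 - 15x^2 + 6x - 1
image of x^7: (3083/128)x^7 + 7x^6 - 21x^5 + 35x^4 - 35x^3 + 21x^2 - 7x + 1
image of x^8: (8609/256)x^8 + 8x^7 - 28x^6 + 56x^5 - 70x^4 + 56x^3 - 28x^2 + 8x - 1
the matrix is upper triangular; its diagonal is (1, 5/2, 17/4, 51/8, 145/16, 403/32, 1113/64, 3083/128, 8609/256)
for a triangular matrix the eigenvalues are the diagonal entries, with algebraic multiplicity their repetition count


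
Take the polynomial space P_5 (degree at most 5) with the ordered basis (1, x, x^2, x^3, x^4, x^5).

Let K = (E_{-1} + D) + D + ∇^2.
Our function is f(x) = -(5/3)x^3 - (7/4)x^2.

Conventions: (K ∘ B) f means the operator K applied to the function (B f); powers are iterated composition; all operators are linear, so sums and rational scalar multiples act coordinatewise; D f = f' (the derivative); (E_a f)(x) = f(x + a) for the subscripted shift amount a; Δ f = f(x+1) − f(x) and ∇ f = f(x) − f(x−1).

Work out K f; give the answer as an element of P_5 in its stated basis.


the image equals g(x) = -(5/3)x^3 - (27/4)x^2 - (37/2)x + 77/12

E_{-1} f = -(5/3)x^3 + (13/4)x^2 - (3/2)x - 1/12
D f = -5x^2 - (7/2)x
(E_{-1} + D) f = -(5/3)x^3 - (7/4)x^2 - 5x - 1/12
D f = -5x^2 - (7/2)x
∇ f = -5x^2 + (3/2)x + 1/12
∇ ∇ f = -10x + 13/2
((E_{-1} + D) + D + ∇^2) f = -(5/3)x^3 - (27/4)x^2 - (37/2)x + 77/12


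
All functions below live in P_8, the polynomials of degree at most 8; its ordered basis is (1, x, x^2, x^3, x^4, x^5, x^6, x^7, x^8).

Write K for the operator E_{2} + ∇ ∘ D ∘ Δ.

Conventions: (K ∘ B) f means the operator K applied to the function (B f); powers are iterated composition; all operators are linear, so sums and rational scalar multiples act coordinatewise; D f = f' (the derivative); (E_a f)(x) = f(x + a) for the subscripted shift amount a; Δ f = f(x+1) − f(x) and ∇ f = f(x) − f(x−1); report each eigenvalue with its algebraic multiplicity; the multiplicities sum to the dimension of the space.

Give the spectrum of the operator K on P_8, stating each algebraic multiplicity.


λ = 1 (multiplicity 9)

image of 1: 1
image of x: x + 2
image of x^2: x^2 + 4x + 4
image of x^3: x^3 + 6x^2 + 12x + 14
image of x^4: x^4 + 8x^3 + 24x^2 + 56x + 16
image of x^5: x^5 + 10x^4 + 40x^3 + 140x^2 + 80x + 42
image of x^6: x^6 + 12x^5 + 60x^4 + 280x^3 + 240x^2 + 252x + 64
image of x^7: x^7 + 14x^6 + 84x^5 + 490x^4 + 560x^3 + 882x^2 + 448x + 142
image of x^8: x^8 + 16x^7 + 112x^6 + 784x^5 + 1120x^4 + 2352x^3 + 1792x^2 + 1136x + 256
the matrix is upper triangular; its diagonal is (1, 1, 1, 1, 1, 1, 1, 1, 1)
for a triangular matrix the eigenvalues are the diagonal entries, with algebraic multiplicity their repetition count


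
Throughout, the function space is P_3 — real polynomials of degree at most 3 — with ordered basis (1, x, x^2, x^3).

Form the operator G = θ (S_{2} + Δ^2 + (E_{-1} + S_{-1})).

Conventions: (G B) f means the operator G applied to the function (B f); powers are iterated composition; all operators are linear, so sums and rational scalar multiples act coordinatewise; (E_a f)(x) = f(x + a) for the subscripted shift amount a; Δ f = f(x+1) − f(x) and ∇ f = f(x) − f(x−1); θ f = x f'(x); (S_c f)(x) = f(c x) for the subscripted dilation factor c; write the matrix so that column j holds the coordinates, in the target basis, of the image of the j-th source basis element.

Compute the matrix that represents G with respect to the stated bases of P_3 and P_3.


image of 1: 0
image of x: 2x
image of x^2: 12x^2 - 2x
image of x^3: 24x^3 - 6x^2 + 9x
each image's coordinates form column j of the matrix

the matrix is [[0, 0, 0, 0]; [0, 2, -2, 9]; [0, 0, 12, -6]; [0, 0, 0, 24]] (rows listed top to bottom)


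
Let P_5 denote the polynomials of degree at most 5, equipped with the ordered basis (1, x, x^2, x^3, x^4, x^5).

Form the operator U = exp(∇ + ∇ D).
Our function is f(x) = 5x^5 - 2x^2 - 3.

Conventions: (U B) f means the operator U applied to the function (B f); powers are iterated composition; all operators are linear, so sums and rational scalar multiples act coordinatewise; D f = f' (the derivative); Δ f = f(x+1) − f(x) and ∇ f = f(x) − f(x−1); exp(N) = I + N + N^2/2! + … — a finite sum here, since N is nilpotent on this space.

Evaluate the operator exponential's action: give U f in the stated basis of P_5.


order-1 term: 25x^4 + 50x^3 - 100x^2 + 71x - 22
order-2 term: 50x^3 + 150x^2 - 125x - 27
order-3 term: 50x^2 + 150x - 25
order-4 term: 25x + 50
order-5 term: 5
the series for exp(∇ + ∇ D) f terminates at order 5
exp(∇ + ∇ D) f = 5x^5 + 25x^4 + 100x^3 + 98x^2 + 121x - 22

the image equals g(x) = 5x^5 + 25x^4 + 100x^3 + 98x^2 + 121x - 22


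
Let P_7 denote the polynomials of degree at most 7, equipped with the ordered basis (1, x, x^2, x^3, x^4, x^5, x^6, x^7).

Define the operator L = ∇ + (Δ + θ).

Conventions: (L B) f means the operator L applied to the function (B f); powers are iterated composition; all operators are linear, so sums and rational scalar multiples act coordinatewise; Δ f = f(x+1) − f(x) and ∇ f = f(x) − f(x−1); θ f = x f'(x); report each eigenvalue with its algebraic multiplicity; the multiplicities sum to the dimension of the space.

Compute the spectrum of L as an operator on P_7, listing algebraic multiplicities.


λ = 0 (multiplicity 1), λ = 1 (multiplicity 1), λ = 2 (multiplicity 1), λ = 3 (multiplicity 1), λ = 4 (multiplicity 1), λ = 5 (multiplicity 1), λ = 6 (multiplicity 1), λ = 7 (multiplicity 1)

image of 1: 0
image of x: x + 2
image of x^2: 2x^2 + 4x
image of x^3: 3x^3 + 6x^2 + 2
image of x^4: 4x^4 + 8x^3 + 8x
image of x^5: 5x^5 + 10x^4 + 20x^2 + 2
image of x^6: 6x^6 + 12x^5 + 40x^3 + 12x
image of x^7: 7x^7 + 14x^6 + 70x^4 + 42x^2 + 2
the matrix is upper triangular; its diagonal is (0, 1, 2, 3, 4, 5, 6, 7)
for a triangular matrix the eigenvalues are the diagonal entries, with algebraic multiplicity their repetition count


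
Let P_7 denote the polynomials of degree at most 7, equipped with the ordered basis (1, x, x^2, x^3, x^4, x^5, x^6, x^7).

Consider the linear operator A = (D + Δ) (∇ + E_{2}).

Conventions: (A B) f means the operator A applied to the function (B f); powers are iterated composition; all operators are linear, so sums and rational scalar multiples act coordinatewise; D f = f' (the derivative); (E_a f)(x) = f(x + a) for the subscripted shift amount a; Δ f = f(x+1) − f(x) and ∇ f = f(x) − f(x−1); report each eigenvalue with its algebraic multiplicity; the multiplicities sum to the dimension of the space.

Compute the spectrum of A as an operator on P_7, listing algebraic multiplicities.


image of 1: 0
image of x: 2
image of x^2: 4x + 13
image of x^3: 6x^2 + 39x + 28
image of x^4: 8x^3 + 78x^2 + 112x + 103
image of x^5: 10x^4 + 130x^3 + 280x^2 + 515x + 286
image of x^6: 12x^5 + 195x^4 + 560x^3 + 1545x^2 + 1716x + 865
image of x^7: 14x^6 + 273x^5 + 980x^4 + 3605x^3 + 6006x^2 + 6055x + 2500
the matrix is upper triangular; its diagonal is (0, 0, 0, 0, 0, 0, 0, 0)
for a triangular matrix the eigenvalues are the diagonal entries, with algebraic multiplicity their repetition count

λ = 0 (multiplicity 8)


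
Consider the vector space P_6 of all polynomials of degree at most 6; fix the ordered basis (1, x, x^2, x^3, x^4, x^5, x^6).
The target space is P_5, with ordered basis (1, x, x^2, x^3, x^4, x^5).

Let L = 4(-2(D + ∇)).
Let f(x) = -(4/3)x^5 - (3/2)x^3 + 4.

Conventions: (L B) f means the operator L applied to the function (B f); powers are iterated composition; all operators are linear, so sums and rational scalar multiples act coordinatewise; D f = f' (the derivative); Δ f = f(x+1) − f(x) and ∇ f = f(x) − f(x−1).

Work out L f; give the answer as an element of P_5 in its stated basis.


D f = -(20/3)x^4 - (9/2)x^2
∇ f = -(20/3)x^4 + (40/3)x^3 - (107/6)x^2 + (67/6)x - 17/6
(D + ∇) f = -(40/3)x^4 + (40/3)x^3 - (67/3)x^2 + (67/6)x - 17/6
(-2(D + ∇)) f = (80/3)x^4 - (80/3)x^3 + (134/3)x^2 - (67/3)x + 17/3
(4(-2(D + ∇))) f = (320/3)x^4 - (320/3)x^3 + (536/3)x^2 - (268/3)x + 68/3

g(x) = (320/3)x^4 - (320/3)x^3 + (536/3)x^2 - (268/3)x + 68/3


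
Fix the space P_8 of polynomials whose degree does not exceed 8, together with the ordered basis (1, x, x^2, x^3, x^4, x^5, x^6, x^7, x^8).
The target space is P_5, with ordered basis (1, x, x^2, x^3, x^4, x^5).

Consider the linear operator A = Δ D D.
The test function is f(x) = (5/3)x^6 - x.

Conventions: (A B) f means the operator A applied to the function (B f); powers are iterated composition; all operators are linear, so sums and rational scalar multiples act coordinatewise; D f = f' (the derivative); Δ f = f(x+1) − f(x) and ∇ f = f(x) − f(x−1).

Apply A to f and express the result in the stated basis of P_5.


the image equals g(x) = 200x^3 + 300x^2 + 200x + 50

D f = 10x^5 - 1
D D f = 50x^4
Δ D D f = 200x^3 + 300x^2 + 200x + 50


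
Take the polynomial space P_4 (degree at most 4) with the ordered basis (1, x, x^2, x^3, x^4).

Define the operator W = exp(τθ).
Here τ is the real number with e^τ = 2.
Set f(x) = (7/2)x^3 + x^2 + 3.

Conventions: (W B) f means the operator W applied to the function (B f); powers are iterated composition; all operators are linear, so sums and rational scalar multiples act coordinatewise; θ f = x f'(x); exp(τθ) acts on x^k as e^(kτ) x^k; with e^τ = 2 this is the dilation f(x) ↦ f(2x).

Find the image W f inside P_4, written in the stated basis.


the result is g(x) = 28x^3 + 4x^2 + 3

exp(τθ) x^k = e^(kτ) x^k; with e^τ = 2 this sends x^k to 2^k x^k
x^2 ↦ 4 x^2
x^3 ↦ 8 x^3
applying this coordinatewise to f: exp(τθ) f = 28x^3 + 4x^2 + 3


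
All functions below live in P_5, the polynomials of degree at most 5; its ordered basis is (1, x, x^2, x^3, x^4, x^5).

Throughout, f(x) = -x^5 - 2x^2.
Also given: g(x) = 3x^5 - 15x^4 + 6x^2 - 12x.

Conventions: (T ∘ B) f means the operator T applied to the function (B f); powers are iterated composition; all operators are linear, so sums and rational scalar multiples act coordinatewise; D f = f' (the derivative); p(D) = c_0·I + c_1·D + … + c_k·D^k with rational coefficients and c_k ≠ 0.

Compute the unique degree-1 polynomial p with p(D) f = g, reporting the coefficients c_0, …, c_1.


D^0 f = -x^5 - 2x^2
D^1 f = -5x^4 - 4x
matching coefficients of g against c_0 f + c_1 Df + … from the top degree down determines the c_i
solution: c_0 = -3, c_1 = 3

c_0 = -3, c_1 = 3


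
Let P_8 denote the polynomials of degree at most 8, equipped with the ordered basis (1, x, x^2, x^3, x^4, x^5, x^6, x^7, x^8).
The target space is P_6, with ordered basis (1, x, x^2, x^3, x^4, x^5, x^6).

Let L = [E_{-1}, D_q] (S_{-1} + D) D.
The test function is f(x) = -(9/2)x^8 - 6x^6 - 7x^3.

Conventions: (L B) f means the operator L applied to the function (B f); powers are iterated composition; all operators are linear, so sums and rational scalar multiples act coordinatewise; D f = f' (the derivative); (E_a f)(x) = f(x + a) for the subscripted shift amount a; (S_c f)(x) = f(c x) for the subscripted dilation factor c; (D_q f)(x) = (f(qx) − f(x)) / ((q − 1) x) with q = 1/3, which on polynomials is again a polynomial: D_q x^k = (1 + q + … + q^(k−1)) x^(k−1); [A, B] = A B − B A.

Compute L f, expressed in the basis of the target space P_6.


D f = -36x^7 - 36x^5 - 21x^2
S_{-1} D f = 36x^7 + 36x^5 - 21x^2
D D f = -252x^6 - 180x^4 - 42x
(S_{-1} + D) D f = 36x^7 - 252x^6 + 36x^5 - 180x^4 - 21x^2 - 42x
D_q ((S_{-1} + D) D) f = (4372/81)x^6 - (10192/27)x^5 + (484/9)x^4 - (800/3)x^3 - 28x - 42
E_{-1} D_q ((S_{-1} + D) D) f = (4372/81)x^6 - (2104/3)x^5 + (74272/27)x^4 - (432224/81)x^3 + (51364/9)x^2 - (87868/27)x + 59770/81
E_{-1} ((S_{-1} + D) D) f = 36x^7 - 504x^6 + 2304x^5 - 5400x^4 + 7380x^3 - 5997x^2 + 2664x - 483
D_q E_{-1} ((S_{-1} + D) D) f = (4372/81)x^6 - (20384/27)x^5 + (30976/9)x^4 - 8000x^3 + 10660x^2 - 7996x + 2664
[E_{-1}, D_q] ((S_{-1} + D) D) f = (1448/27)x^5 - (18656/27)x^4 + (215776/81)x^3 - (44576/9)x^2 + (128024/27)x - 156014/81

g(x) = (1448/27)x^5 - (18656/27)x^4 + (215776/81)x^3 - (44576/9)x^2 + (128024/27)x - 156014/81


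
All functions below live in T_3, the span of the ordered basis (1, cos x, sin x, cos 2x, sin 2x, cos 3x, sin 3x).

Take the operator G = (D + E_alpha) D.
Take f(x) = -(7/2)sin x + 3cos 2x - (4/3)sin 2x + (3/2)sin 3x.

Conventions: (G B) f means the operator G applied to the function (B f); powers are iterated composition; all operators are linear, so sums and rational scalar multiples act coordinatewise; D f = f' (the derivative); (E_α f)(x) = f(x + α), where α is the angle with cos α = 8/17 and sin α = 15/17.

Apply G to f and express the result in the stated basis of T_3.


D f = -(7/2)cos x - (8/3)cos 2x - 6sin 2x + (9/2)cos 3x
D D f = (7/2)sin x - 12cos 2x + (16/3)sin 2x - (27/2)sin 3x
E_alpha D f = -(28/17)cos x + (105/34)sin x - (3032/867)cos 2x + (1606/289)sin 2x - (21996/4913)cos 3x + (4455/9826)sin 3x
(D + E_alpha) D f = -(28/17)cos x + (112/17)sin x - (13436/867)cos 2x + (9442/867)sin 2x - (21996/4913)cos 3x - (64098/4913)sin 3x

g(x) = -(28/17)cos x + (112/17)sin x - (13436/867)cos 2x + (9442/867)sin 2x - (21996/4913)cos 3x - (64098/4913)sin 3x
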